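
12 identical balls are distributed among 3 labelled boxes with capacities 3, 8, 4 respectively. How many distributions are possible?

Without the upper bounds there are C(14,2) = 91 ways to split 12 among 3 boxes.
Subtract solutions that violate a single cap (substitute x_i' = x_i − (cap_i+1)): x_1 ≥ 4 gives C(10,2) = 45; x_2 ≥ 9 gives C(5,2) = 10; x_3 ≥ 5 gives C(9,2) = 36. Together 91.
Add back pairs where two caps are both exceeded: 0 + 10 + 0 = 10.
By inclusion–exclusion the count is 91 − 91 + 10 = 10.

10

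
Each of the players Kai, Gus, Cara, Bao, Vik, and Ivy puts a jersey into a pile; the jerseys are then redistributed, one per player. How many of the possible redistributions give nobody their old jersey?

265

This is the derangement count D_6: permutations of 6 items with no fixed point.
By inclusion–exclusion this is Σ_{j=0}^{6} (−1)^j C(6,j)·(6−j)!.
Computing: 720 − 720 + 360 − 120 + 30 − 6 + 1 = 265.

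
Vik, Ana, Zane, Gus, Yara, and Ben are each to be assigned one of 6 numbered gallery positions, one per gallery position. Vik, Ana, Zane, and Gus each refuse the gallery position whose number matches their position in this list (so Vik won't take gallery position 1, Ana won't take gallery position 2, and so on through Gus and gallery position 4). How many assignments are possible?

Let Aᵢ (for 1 ≤ i ≤ 4) be the placements that put person i in their forbidden gallery position. Any j of these fix j positions, leaving (6−j)! ways to fill the rest, and there are C(4,j) ways to pick which j.
By inclusion–exclusion, the number of valid placements is Σ_{j=0}^{4} (−1)^j C(4,j)·(6−j)!.
Computing: 720 − 480 + 144 − 24 + 2 = 362.

362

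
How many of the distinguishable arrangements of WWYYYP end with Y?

30

Fix Y in the last position and arrange the remaining 5 letters.
Those 5 letters have W appearing twice and Y appearing twice, giving (5)!/(2!·2!) = 30.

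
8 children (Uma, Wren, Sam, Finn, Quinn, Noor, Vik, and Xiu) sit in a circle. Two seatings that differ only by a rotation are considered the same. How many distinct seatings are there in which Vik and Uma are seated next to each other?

Treat {Vik, Uma} as one unit (2 internal orders) and seat the resulting 7 units around the table: (6)! circular arrangements.
So 2 × (6)! = 2 × 720 = 1440.

1440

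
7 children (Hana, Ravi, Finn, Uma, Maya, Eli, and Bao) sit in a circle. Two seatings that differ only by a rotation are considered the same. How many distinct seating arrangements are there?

Seat Hana anywhere (absorbing the rotational symmetry), then permute the other 6: (6)! = 720.

720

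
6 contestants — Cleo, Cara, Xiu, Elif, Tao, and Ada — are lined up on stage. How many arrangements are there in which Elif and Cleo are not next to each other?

480

There are 6! = 720 arrangements in all. If Elif and Cleo are adjacent, merging them into one block gives 2·(5)! = 240 arrangements.
Complementary counting: 720 − 240 = 480.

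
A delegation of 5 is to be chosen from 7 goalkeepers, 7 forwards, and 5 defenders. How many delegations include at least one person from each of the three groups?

Total 5-person selections from all 19: C(19,5) = 11628.
Selections missing a whole group: no goalkeepers → C(12,5) = 792; no forwards → C(12,5) = 792; no defenders → C(14,5) = 2002.
Add back selections omitting two groups (i.e. drawn from a single group): C(7,5) + C(7,5) + C(5,5) = 43.
By inclusion–exclusion: 11628 − 3586 + 43 = 8085.

8085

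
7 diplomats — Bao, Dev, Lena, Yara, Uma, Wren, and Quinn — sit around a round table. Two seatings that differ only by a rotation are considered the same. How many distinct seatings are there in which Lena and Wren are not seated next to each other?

Without the restriction there are (6)! = 720 seatings.
Seatings with Lena beside Wren: treat them as a block with 2 internal orders, giving 2 × (5)! = 240.
Subtracting, 720 − 240 = 480.

480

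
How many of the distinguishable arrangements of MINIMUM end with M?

With the last slot taken by M, it remains to arrange the other 6 letters (INIMUM).
Those 6 letters have I appearing twice and M appearing twice, giving (6)!/(2!·2!) = 180.

180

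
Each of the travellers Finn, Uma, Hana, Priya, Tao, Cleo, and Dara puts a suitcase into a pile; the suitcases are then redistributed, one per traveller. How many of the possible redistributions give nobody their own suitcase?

1854

Count assignments avoiding every fixed point. For any j of the 7 travellers fixed to their own suitcase, the other 7−j can be arranged in (7−j)! ways.
By inclusion–exclusion this is Σ_{j=0}^{7} (−1)^j C(7,j)·(7−j)!.
Computing: 5040 − 5040 + 2520 − 840 + 210 − 42 + 7 − 1 = 1854.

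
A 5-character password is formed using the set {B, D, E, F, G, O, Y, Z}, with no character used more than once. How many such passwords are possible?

With no repetition, fill the 5 characters in order: 8 choices, then 7, down to 4.
That product is 8 × 7 × 6 × 5 × 4 = 6720.

6720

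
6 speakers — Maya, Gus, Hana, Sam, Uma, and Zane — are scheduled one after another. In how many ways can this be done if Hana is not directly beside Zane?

480

Of the 6! = 720 arrangements, those with Hana and Zane adjacent number 2 × 5! = 240 (treat the pair as a block with 2 internal orders).
Complementary counting: 720 − 240 = 480.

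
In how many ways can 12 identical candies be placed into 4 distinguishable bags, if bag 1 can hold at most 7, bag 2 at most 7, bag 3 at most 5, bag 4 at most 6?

Ignoring the caps, the number of non-negative solutions to x_1+…+x_4 = 12 is C(15,3) = 455.
Subtract solutions that violate a single cap (substitute x_i' = x_i − (cap_i+1)): x_1 ≥ 8 gives C(7,3) = 35; x_2 ≥ 8 gives C(7,3) = 35; x_3 ≥ 6 gives C(9,3) = 84; x_4 ≥ 7 gives C(8,3) = 56. Together 210.
No two caps can be exceeded simultaneously, so the pair terms are all 0.
By inclusion–exclusion the count is 455 − 210 + 0 = 245.

245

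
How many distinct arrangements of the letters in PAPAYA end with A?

With the last slot taken by A, it remains to arrange the other 5 letters (PPAYA).
Those 5 letters have A appearing twice and P appearing twice, giving (5)!/(2!·2!) = 30.

30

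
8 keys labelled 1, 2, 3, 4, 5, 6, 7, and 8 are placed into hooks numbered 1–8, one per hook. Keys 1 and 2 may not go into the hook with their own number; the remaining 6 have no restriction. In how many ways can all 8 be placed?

Let Aᵢ (for i ∈ {1, 2}) be the placements that put key i in its forbidden hook. Any j of these fix j positions, leaving (8−j)! ways to fill the rest, and there are C(2,j) ways to pick which j.
By inclusion–exclusion, the number of valid placements is Σ_{j=0}^{2} (−1)^j C(2,j)·(8−j)!.
Computing: 40320 − 10080 + 720 = 30960.

30960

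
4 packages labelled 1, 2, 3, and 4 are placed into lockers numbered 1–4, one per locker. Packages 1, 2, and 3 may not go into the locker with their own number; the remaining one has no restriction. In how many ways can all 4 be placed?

11

Let Aᵢ (for i ∈ {1, 2, 3}) be the placements that put package i in its forbidden locker. Any j of these fix j positions, leaving (4−j)! ways to fill the rest, and there are C(3,j) ways to pick which j.
By inclusion–exclusion, the number of valid placements is Σ_{j=0}^{3} (−1)^j C(3,j)·(4−j)!.
Computing: 24 − 18 + 6 − 1 = 11.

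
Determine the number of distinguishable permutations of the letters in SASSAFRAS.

2520

SASSAFRAS has 9 letters with A appearing 3 times and S appearing 4 times.
Dividing 9! = 362880 by 4!·3! = 144 for the repeated letters gives 2520.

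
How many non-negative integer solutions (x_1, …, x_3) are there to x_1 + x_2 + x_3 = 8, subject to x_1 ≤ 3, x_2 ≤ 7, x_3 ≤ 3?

By stars and bars, unrestricted non-negative solutions to x_1+…+x_3 = 8 number C(8+2,2) = 45.
Subtract solutions that violate a single cap (substitute x_i' = x_i − (cap_i+1)): x_1 ≥ 4 gives C(6,2) = 15; x_2 ≥ 8 gives C(2,2) = 1; x_3 ≥ 4 gives C(6,2) = 15. Together 31.
Add back pairs where two caps are both exceeded: 0 + 1 + 0 = 1.
By inclusion–exclusion the count is 45 − 31 + 1 = 15.

15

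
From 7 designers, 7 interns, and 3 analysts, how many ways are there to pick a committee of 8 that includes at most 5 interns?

Split by how many interns are chosen (0 through 5).
Sum: C(7,0)·C(10,8) + C(7,1)·C(10,7) + C(7,2)·C(10,6) + C(7,3)·C(10,5) + C(7,4)·C(10,4) + C(7,5)·C(10,3) = 45 + 840 + 4410 + 8820 + 7350 + 2520 = 23985.

23985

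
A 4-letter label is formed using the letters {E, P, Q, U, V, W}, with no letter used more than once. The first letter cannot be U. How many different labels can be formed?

The first letter has 6−1 = 5 choices (anything except U).
The remaining 3 letters are filled from the other 5 symbols without repetition: 5 × 4 × 3 = 60.
Total: 5 × 60 = 300.

300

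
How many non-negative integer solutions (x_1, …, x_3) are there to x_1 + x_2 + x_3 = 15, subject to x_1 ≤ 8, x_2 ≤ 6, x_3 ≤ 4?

10

Ignoring the caps, the number of non-negative solutions to x_1+…+x_3 = 15 is C(17,2) = 136.
Subtract solutions that violate a single cap (substitute x_i' = x_i − (cap_i+1)): x_1 ≥ 9 gives C(8,2) = 28; x_2 ≥ 7 gives C(10,2) = 45; x_3 ≥ 5 gives C(12,2) = 66. Together 139.
Add back pairs where two caps are both exceeded: 0 + 3 + 10 = 13.
By inclusion–exclusion the count is 136 − 139 + 13 = 10.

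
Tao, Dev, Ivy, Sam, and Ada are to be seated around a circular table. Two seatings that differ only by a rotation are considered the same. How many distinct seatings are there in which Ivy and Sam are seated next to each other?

Glue Ivy and Sam into a block (2 internal orders). Seating 4 units around a circle gives (3)! arrangements.
So 2 × (3)! = 2 × 6 = 12.

12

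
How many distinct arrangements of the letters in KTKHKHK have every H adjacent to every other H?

Treat the 2 copies of H as a single block. The multiset to arrange is then {HH, K, K, K, K, T}, 6 items in all.
That gives (6)!/(4!) = 30 arrangements.

30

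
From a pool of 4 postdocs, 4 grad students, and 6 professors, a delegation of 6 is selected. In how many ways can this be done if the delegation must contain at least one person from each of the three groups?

2556

With no constraint there are C(14,6) = 3003 possible selections.
Subtract selections that omit an entire group: no postdocs → C(10,6) = 210; no grad students → C(10,6) = 210; no professors → C(8,6) = 28.
Add back selections omitting two groups (i.e. drawn from a single group): C(4,6) + C(4,6) + C(6,6) = 1.
By inclusion–exclusion: 3003 − 448 + 1 = 2556.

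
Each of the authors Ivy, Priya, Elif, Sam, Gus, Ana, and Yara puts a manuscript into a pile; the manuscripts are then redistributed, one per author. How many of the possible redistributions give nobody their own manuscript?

Let Aᵢ be the assignments in which author i gets their own manuscript. We want the size of the complement of A₁∪…∪A_7.
By inclusion–exclusion this is Σ_{j=0}^{7} (−1)^j C(7,j)·(7−j)!.
Computing: 5040 − 5040 + 2520 − 840 + 210 − 42 + 7 − 1 = 1854.

1854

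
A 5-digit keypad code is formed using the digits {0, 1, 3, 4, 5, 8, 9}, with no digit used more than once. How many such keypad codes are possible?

Choose and order 5 of the 7 symbols: the first digit has 7 options, the next 6, and so on down to 3.
That product is 7 × 6 × 5 × 4 × 3 = 2520.

2520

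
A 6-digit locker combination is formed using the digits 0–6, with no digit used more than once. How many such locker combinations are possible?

With no repetition, fill the 6 digits in order: 7 choices, then 6, down to 2.
7 × 6 × 5 × 4 × 3 × 2 = 5040.

5040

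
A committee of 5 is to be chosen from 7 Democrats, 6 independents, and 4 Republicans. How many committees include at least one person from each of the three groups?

With no constraint there are C(17,5) = 6188 possible selections.
Selections missing a whole group: no Democrats → C(10,5) = 252; no independents → C(11,5) = 462; no Republicans → C(13,5) = 1287.
Add back selections omitting two groups (i.e. drawn from a single group): C(7,5) + C(6,5) + C(4,5) = 27.
By inclusion–exclusion: 6188 − 2001 + 27 = 4214.

4214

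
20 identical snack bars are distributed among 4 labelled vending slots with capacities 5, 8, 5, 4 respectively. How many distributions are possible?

Without the upper bounds there are C(23,3) = 1771 ways to split 20 among 4 vending slots.
Subtract solutions that violate a single cap (substitute x_i' = x_i − (cap_i+1)): x_1 ≥ 6 gives C(17,3) = 680; x_2 ≥ 9 gives C(14,3) = 364; x_3 ≥ 6 gives C(17,3) = 680; x_4 ≥ 5 gives C(18,3) = 816. Together 2540.
Add back pairs where two caps are both exceeded: 56 + 165 + 220 + 56 + 84 + 220 = 801.
Subtract triples: 0 + 1 + 20 + 1 = 22.
By inclusion–exclusion the count is 1771 − 2540 + 801 − 22 = 10.

10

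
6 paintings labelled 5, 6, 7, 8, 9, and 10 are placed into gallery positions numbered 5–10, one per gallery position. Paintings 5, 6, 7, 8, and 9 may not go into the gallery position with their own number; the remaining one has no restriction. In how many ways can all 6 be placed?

309

Let Aᵢ (for 5 ≤ i ≤ 9) be the placements that put painting i in its forbidden gallery position. Any j of these fix j positions, leaving (6−j)! ways to fill the rest, and there are C(5,j) ways to pick which j.
By inclusion–exclusion, the number of valid placements is Σ_{j=0}^{5} (−1)^j C(5,j)·(6−j)!.
Computing: 720 − 600 + 240 − 60 + 10 − 1 = 309.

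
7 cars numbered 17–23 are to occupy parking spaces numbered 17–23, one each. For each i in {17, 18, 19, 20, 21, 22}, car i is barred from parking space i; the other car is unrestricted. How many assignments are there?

Let Aᵢ (for 17 ≤ i ≤ 22) be the placements that put car i in its forbidden parking space. Any j of these fix j positions, leaving (7−j)! ways to fill the rest, and there are C(6,j) ways to pick which j.
By inclusion–exclusion, the number of valid placements is Σ_{j=0}^{6} (−1)^j C(6,j)·(7−j)!.
Computing: 5040 − 4320 + 1800 − 480 + 90 − 12 + 1 = 2119.

2119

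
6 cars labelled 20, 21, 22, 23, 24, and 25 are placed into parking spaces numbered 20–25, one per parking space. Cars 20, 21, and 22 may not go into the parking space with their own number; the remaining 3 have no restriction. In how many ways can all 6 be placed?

426

Let Aᵢ (for i ∈ {20, 21, 22}) be the placements that put car i in its forbidden parking space. Any j of these fix j positions, leaving (6−j)! ways to fill the rest, and there are C(3,j) ways to pick which j.
By inclusion–exclusion, the number of valid placements is Σ_{j=0}^{3} (−1)^j C(3,j)·(6−j)!.
Computing: 720 − 360 + 72 − 6 = 426.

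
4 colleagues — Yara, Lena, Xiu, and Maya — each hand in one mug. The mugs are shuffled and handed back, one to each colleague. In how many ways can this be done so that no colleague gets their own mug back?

Let Aᵢ be the assignments in which colleague i gets their own mug. We want the size of the complement of A₁∪…∪A_4.
By inclusion–exclusion this is Σ_{j=0}^{4} (−1)^j C(4,j)·(4−j)!.
Computing: 24 − 24 + 12 − 4 + 1 = 9.

9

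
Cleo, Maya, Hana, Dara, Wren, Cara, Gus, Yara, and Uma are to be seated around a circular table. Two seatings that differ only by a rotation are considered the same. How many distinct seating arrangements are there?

40320

Fix one person's seat to break rotational symmetry; the remaining 8 people can be arranged in (8)! = 40320 ways.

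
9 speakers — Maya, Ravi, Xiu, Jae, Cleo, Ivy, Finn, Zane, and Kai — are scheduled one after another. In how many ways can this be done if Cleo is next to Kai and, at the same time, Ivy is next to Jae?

Treat {Cleo,Kai} as one block (2 orders) and {Ivy,Jae} as another (2 orders).
That leaves 7 units to arrange: 2 × 2 × 7! = 4 × 5040 = 20160.

20160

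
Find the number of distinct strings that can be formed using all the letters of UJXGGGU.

UJXGGGU has 7 letters with G appearing 3 times and U appearing twice.
The number of distinct arrangements is 7!/(3!·2!) = 5040/12 = 420.

420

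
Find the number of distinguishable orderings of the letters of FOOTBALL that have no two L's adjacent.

7560

There are 8!/(2!·2!) = 10080 arrangements of FOOTBALL in total.
Arrangements with the L's together: treat LL as one letter, giving (7)!/(2!) = 2520.
Hence 10080 − 2520 = 7560.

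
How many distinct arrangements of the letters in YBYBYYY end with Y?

With the last slot taken by Y, it remains to arrange the other 6 letters (BYBYYY).
Those 6 letters have B appearing twice and Y appearing 4 times, giving (6)!/(4!·2!) = 15.

15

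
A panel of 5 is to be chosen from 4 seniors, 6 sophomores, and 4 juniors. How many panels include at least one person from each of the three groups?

Unrestricted: C(14,5) = 2002 ways to pick any 5 of the 14.
Subtract selections that omit an entire group: no seniors → C(10,5) = 252; no sophomores → C(8,5) = 56; no juniors → C(10,5) = 252.
Add back selections omitting two groups (i.e. drawn from a single group): C(4,5) + C(6,5) + C(4,5) = 6.
By inclusion–exclusion: 2002 − 560 + 6 = 1448.

1448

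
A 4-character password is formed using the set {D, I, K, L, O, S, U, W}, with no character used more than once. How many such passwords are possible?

1680

With no repetition, fill the 4 characters in order: 8 choices, then 7, down to 5.
That product is 8 × 7 × 6 × 5 = 1680.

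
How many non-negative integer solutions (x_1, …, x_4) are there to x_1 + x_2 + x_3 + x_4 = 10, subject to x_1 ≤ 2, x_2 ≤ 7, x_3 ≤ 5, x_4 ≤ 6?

By stars and bars, unrestricted non-negative solutions to x_1+…+x_4 = 10 number C(10+3,3) = 286.
Subtract solutions that violate a single cap (substitute x_i' = x_i − (cap_i+1)): x_1 ≥ 3 gives C(10,3) = 120; x_2 ≥ 8 gives C(5,3) = 10; x_3 ≥ 6 gives C(7,3) = 35; x_4 ≥ 7 gives C(6,3) = 20. Together 185.
Add back pairs where two caps are both exceeded: 0 + 4 + 1 + 0 + 0 + 0 = 5.
By inclusion–exclusion the count is 286 − 185 + 5 = 106.

106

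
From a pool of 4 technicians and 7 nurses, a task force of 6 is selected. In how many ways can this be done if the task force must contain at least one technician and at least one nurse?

With no constraint there are C(11,6) = 462 possible selections.
Selections missing a whole group: no technicians → C(7,6) = 7; no nurses → C(4,6) = 0.
Both groups omitted at once is impossible, so 462 − 7 = 455.

455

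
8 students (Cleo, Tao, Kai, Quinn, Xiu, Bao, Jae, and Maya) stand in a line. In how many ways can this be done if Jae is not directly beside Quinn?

There are 8! = 40320 arrangements in all. If Jae and Quinn are adjacent, merging them into one block gives 2·(7)! = 10080 arrangements.
Complementary counting: 40320 − 10080 = 30240.

30240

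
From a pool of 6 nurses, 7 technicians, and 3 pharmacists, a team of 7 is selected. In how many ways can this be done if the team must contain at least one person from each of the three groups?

9569

Unrestricted: C(16,7) = 11440 ways to pick any 7 of the 16.
Subtract selections that omit an entire group: no nurses → C(10,7) = 120; no technicians → C(9,7) = 36; no pharmacists → C(13,7) = 1716.
Add back selections omitting two groups (i.e. drawn from a single group): C(6,7) + C(7,7) + C(3,7) = 1.
By inclusion–exclusion: 11440 − 1872 + 1 = 9569.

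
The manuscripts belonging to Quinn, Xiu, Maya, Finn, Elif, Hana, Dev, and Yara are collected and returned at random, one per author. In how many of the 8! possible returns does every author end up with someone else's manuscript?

14833

Count assignments avoiding every fixed point. For any j of the 8 authors fixed to their own manuscript, the other 8−j can be arranged in (8−j)! ways.
By inclusion–exclusion this is Σ_{j=0}^{8} (−1)^j C(8,j)·(8−j)!.
Computing: 40320 − 40320 + 20160 − 6720 + 1680 − 336 + 56 − 8 + 1 = 14833.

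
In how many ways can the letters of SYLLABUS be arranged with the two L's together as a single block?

Treat the 2 copies of L as a single block. The multiset to arrange is then {LL, A, B, S, S, U, Y}, 7 items in all.
That gives (7)!/(2!) = 2520 arrangements.

2520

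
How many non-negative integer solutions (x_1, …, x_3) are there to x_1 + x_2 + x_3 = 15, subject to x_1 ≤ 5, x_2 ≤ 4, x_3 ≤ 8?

6

By stars and bars, unrestricted non-negative solutions to x_1+…+x_3 = 15 number C(15+2,2) = 136.
Subtract solutions that violate a single cap (substitute x_i' = x_i − (cap_i+1)): x_1 ≥ 6 gives C(11,2) = 55; x_2 ≥ 5 gives C(12,2) = 66; x_3 ≥ 9 gives C(8,2) = 28. Together 149.
Add back pairs where two caps are both exceeded: 15 + 1 + 3 = 19.
By inclusion–exclusion the count is 136 − 149 + 19 = 6.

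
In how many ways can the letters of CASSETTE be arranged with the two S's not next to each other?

There are 8!/(2!·2!·2!) = 5040 arrangements of CASSETTE in total.
If the two S's are adjacent, glue them into one block, leaving 7 items to arrange: (7)!/(2!·2!) = 1260 ways.
Subtracting, 5040 − 1260 = 3780 arrangements keep the S's apart.

3780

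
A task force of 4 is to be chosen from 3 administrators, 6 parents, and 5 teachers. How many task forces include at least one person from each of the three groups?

With no constraint there are C(14,4) = 1001 possible selections.
Subtract selections that omit an entire group: no administrators → C(11,4) = 330; no parents → C(8,4) = 70; no teachers → C(9,4) = 126.
Add back selections omitting two groups (i.e. drawn from a single group): C(3,4) + C(6,4) + C(5,4) = 20.
By inclusion–exclusion: 1001 − 526 + 20 = 495.

495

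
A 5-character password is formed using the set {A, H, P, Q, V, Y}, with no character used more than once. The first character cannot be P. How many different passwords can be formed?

The first character has 6−1 = 5 choices (anything except P).
The remaining 4 characters are filled from the other 5 symbols without repetition: 5 × 4 × 3 × 2 = 120.
Total: 5 × 120 = 600.

600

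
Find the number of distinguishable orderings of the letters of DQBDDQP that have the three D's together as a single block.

60

Treat the 3 copies of D as a single block. The multiset to arrange is then {DDD, B, P, Q, Q}, 5 items in all.
That gives (5)!/(2!) = 60 arrangements.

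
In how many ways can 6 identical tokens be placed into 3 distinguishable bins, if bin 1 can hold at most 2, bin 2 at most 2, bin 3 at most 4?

6

Ignoring the caps, the number of non-negative solutions to x_1+…+x_3 = 6 is C(8,2) = 28.
Subtract solutions that violate a single cap (substitute x_i' = x_i − (cap_i+1)): x_1 ≥ 3 gives C(5,2) = 10; x_2 ≥ 3 gives C(5,2) = 10; x_3 ≥ 5 gives C(3,2) = 3. Together 23.
Add back pairs where two caps are both exceeded: 1 + 0 + 0 = 1.
By inclusion–exclusion the count is 28 − 23 + 1 = 6.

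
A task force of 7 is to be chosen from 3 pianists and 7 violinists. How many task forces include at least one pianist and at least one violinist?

119

Total 7-person selections from all 10: C(10,7) = 120.
Selections missing a whole group: no pianists → C(7,7) = 1; no violinists → C(3,7) = 0.
Both groups omitted at once is impossible, so 120 − 1 = 119.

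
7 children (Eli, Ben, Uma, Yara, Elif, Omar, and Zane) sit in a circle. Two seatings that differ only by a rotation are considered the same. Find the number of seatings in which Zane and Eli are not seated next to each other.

480

All circular seatings of 7 people number (6)! = 720.
Those with Zane next to Eli: fuse the pair into one unit and seat 6 units around a circle — 2·(5)! = 240.
Subtracting, 720 − 240 = 480.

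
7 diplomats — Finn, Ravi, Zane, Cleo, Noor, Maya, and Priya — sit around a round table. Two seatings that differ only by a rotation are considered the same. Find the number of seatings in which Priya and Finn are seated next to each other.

240

Treat {Priya, Finn} as one unit (2 internal orders) and seat the resulting 6 units around the table: (5)! circular arrangements.
So 2 × (5)! = 2 × 120 = 240.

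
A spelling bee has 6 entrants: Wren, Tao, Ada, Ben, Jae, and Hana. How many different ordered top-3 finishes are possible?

This is an ordered selection of 3 from 6: P(6,3).
That gives 6 × 5 × 4 = 120.

120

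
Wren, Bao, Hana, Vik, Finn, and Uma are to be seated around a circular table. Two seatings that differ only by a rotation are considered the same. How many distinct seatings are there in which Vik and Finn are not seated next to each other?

72

Without the restriction there are (5)! = 120 seatings.
Seatings with Vik beside Finn: treat them as a block with 2 internal orders, giving 2 × (4)! = 48.
Subtracting, 120 − 48 = 72.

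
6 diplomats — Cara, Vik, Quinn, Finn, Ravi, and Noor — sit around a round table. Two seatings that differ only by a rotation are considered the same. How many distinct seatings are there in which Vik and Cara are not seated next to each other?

Without the restriction there are (5)! = 120 seatings.
Seatings with Vik beside Cara: treat them as a block with 2 internal orders, giving 2 × (4)! = 48.
Subtracting, 120 − 48 = 72.

72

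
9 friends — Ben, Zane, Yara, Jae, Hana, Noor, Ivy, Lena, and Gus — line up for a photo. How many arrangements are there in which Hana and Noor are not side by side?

282240

There are 9! = 362880 arrangements in all. If Hana and Noor are adjacent, merging them into one block gives 2·(8)! = 80640 arrangements.
So 362880 − 80640 = 282240 arrangements keep them apart.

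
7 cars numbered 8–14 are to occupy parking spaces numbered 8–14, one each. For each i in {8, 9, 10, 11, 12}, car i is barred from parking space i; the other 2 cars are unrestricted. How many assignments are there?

Let Aᵢ (for 8 ≤ i ≤ 12) be the placements that put car i in its forbidden parking space. Any j of these fix j positions, leaving (7−j)! ways to fill the rest, and there are C(5,j) ways to pick which j.
By inclusion–exclusion, the number of valid placements is Σ_{j=0}^{5} (−1)^j C(5,j)·(7−j)!.
Computing: 5040 − 3600 + 1200 − 240 + 30 − 2 = 2428.

2428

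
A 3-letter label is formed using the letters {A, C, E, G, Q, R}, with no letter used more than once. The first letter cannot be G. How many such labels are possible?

100

The first letter has 6−1 = 5 choices (anything except G).
The remaining 2 letters are filled from the other 5 symbols without repetition: 5 × 4 = 20.
Total: 5 × 20 = 100.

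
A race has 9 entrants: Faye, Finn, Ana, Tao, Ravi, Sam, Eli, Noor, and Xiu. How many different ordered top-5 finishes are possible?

This is an ordered selection of 5 from 9: P(9,5).
That gives 9 × 8 × 7 × 6 × 5 = 15120.

15120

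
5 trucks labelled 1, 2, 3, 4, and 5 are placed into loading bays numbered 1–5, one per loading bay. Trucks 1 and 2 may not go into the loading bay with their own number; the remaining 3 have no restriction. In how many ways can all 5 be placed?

Let Aᵢ (for i ∈ {1, 2}) be the placements that put truck i in its forbidden loading bay. Any j of these fix j positions, leaving (5−j)! ways to fill the rest, and there are C(2,j) ways to pick which j.
By inclusion–exclusion, the number of valid placements is Σ_{j=0}^{2} (−1)^j C(2,j)·(5−j)!.
Computing: 120 − 48 + 6 = 78.

78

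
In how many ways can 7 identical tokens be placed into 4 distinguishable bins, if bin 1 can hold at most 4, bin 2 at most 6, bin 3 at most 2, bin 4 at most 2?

43

By stars and bars, unrestricted non-negative solutions to x_1+…+x_4 = 7 number C(7+3,3) = 120.
Subtract solutions that violate a single cap (substitute x_i' = x_i − (cap_i+1)): x_1 ≥ 5 gives C(5,3) = 10; x_2 ≥ 7 gives C(3,3) = 1; x_3 ≥ 3 gives C(7,3) = 35; x_4 ≥ 3 gives C(7,3) = 35. Together 81.
Add back pairs where two caps are both exceeded: 0 + 0 + 0 + 0 + 0 + 4 = 4.
By inclusion–exclusion the count is 120 − 81 + 4 = 43.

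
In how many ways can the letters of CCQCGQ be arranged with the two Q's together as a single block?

20

Treat the 2 copies of Q as a single block. The multiset to arrange is then {QQ, C, C, C, G}, 5 items in all.
That gives (5)!/(3!) = 20 arrangements.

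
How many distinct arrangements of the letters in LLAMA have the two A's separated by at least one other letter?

There are 5!/(2!·2!) = 30 arrangements of LLAMA in total.
Arrangements with the A's together: treat AA as one letter, giving (4)!/(2!) = 12.
Hence 30 − 12 = 18.

18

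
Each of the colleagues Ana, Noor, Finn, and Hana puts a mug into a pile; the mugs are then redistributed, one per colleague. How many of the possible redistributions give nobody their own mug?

9

Count assignments avoiding every fixed point. For any j of the 4 colleagues fixed to their own mug, the other 4−j can be arranged in (4−j)! ways.
By inclusion–exclusion this is Σ_{j=0}^{4} (−1)^j C(4,j)·(4−j)!.
Computing: 24 − 24 + 12 − 4 + 1 = 9.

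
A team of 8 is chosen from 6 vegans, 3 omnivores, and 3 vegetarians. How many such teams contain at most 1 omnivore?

Split by how many omnivores are chosen (0 through 1).
Sum: C(3,0)·C(9,8) + C(3,1)·C(9,7) = 9 + 108 = 117.

117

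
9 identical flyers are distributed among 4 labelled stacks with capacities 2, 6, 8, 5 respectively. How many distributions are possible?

106

By stars and bars, unrestricted non-negative solutions to x_1+…+x_4 = 9 number C(9+3,3) = 220.
Subtract solutions that violate a single cap (substitute x_i' = x_i − (cap_i+1)): x_1 ≥ 3 gives C(9,3) = 84; x_2 ≥ 7 gives C(5,3) = 10; x_3 ≥ 9 gives C(3,3) = 1; x_4 ≥ 6 gives C(6,3) = 20. Together 115.
Add back pairs where two caps are both exceeded: 0 + 0 + 1 + 0 + 0 + 0 = 1.
By inclusion–exclusion the count is 220 − 115 + 1 = 106.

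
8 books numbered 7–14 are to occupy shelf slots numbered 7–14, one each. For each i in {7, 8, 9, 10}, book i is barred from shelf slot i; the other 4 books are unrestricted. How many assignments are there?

Let Aᵢ (for 7 ≤ i ≤ 10) be the placements that put book i in its forbidden shelf slot. Any j of these fix j positions, leaving (8−j)! ways to fill the rest, and there are C(4,j) ways to pick which j.
By inclusion–exclusion, the number of valid placements is Σ_{j=0}^{4} (−1)^j C(4,j)·(8−j)!.
Computing: 40320 − 20160 + 4320 − 480 + 24 = 24024.

24024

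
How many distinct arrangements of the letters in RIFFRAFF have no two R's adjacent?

630

There are 8!/(4!·2!) = 840 arrangements of RIFFRAFF in total.
Arrangements with the R's together: treat RR as one letter, giving (7)!/(4!) = 210.
Subtracting, 840 − 210 = 630 arrangements keep the R's apart.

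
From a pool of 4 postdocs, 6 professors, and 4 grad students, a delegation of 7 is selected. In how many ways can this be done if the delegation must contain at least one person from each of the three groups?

3184

With no constraint there are C(14,7) = 3432 possible selections.
Subtract selections that omit an entire group: no postdocs → C(10,7) = 120; no professors → C(8,7) = 8; no grad students → C(10,7) = 120.
Add back selections omitting two groups (i.e. drawn from a single group): C(4,7) + C(6,7) + C(4,7) = 0.
By inclusion–exclusion: 3432 − 248 + 0 = 3184.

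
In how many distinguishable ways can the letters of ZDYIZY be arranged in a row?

180

ZDYIZY has 6 letters with Y appearing twice and Z appearing twice.
So there are 6! / (2!·2!) = 180 distinguishable arrangements.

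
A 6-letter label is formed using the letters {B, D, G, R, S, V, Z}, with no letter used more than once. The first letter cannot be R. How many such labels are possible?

4320

The first letter has 7−1 = 6 choices (anything except R).
The remaining 5 letters are filled from the other 6 symbols without repetition: 6 × 5 × 4 × 3 × 2 = 720.
Total: 6 × 720 = 4320.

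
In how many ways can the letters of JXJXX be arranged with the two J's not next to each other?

6

There are 5!/(3!·2!) = 10 arrangements of JXJXX in total.
If the two J's are adjacent, glue them into one block, leaving 4 items to arrange: (4)!/(3!) = 4 ways.
Subtracting, 10 − 4 = 6 arrangements keep the J's apart.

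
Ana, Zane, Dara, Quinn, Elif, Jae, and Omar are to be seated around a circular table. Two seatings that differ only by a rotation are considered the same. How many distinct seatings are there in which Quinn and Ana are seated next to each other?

240

Glue Quinn and Ana into a block (2 internal orders). Seating 6 units around a circle gives (5)! arrangements.
So 2 × (5)! = 2 × 120 = 240.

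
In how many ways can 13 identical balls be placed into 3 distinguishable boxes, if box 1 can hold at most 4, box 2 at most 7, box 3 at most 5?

10

By stars and bars, unrestricted non-negative solutions to x_1+…+x_3 = 13 number C(13+2,2) = 105.
Subtract solutions that violate a single cap (substitute x_i' = x_i − (cap_i+1)): x_1 ≥ 5 gives C(10,2) = 45; x_2 ≥ 8 gives C(7,2) = 21; x_3 ≥ 6 gives C(9,2) = 36. Together 102.
Add back pairs where two caps are both exceeded: 1 + 6 + 0 = 7.
By inclusion–exclusion the count is 105 − 102 + 7 = 10.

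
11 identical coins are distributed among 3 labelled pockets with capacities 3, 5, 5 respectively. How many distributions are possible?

By stars and bars, unrestricted non-negative solutions to x_1+…+x_3 = 11 number C(11+2,2) = 78.
Subtract solutions that violate a single cap (substitute x_i' = x_i − (cap_i+1)): x_1 ≥ 4 gives C(9,2) = 36; x_2 ≥ 6 gives C(7,2) = 21; x_3 ≥ 6 gives C(7,2) = 21. Together 78.
Add back pairs where two caps are both exceeded: 3 + 3 + 0 = 6.
By inclusion–exclusion the count is 78 − 78 + 6 = 6.

6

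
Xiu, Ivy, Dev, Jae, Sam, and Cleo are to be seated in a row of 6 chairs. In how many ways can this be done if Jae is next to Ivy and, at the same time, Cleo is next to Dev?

96

Treat {Jae,Ivy} as one block (2 orders) and {Cleo,Dev} as another (2 orders).
That leaves 4 units to arrange: 2 × 2 × 4! = 4 × 24 = 96.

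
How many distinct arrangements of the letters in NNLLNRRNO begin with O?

420

With the first slot taken by O, it remains to arrange the other 8 letters (NNLLNRRN).
Those 8 letters have L appearing twice, N appearing 4 times, and R appearing twice, giving (8)!/(4!·2!·2!) = 420.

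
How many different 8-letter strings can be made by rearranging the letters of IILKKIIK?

280

Letter multiplicities in IILKKIIK: I×4, K×3, L×1.
Dividing 8! = 40320 by 4!·3! = 144 for the repeated letters gives 280.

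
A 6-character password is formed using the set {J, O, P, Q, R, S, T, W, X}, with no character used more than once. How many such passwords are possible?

This is a permutation of 6 out of 9: P(9,6) = 9!/3!.
That product is 9 × 8 × 7 × 6 × 5 × 4 = 60480.

60480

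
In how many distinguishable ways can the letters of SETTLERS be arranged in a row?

5040

Letter multiplicities in SETTLERS: E×2, L×1, R×1, S×2, T×2.
The number of distinct arrangements is 8!/(2!·2!·2!) = 40320/8 = 5040.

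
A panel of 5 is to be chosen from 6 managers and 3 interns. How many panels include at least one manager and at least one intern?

Total 5-person selections from all 9: C(9,5) = 126.
Subtract selections that omit an entire group: no managers → C(3,5) = 0; no interns → C(6,5) = 6.
Both groups omitted at once is impossible, so 126 − 6 = 120.

120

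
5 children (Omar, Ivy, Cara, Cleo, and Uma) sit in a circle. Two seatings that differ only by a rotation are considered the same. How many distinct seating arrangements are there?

Fix one person's seat to break rotational symmetry; the remaining 4 people can be arranged in (4)! = 24 ways.

24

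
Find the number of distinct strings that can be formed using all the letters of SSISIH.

60

Letter multiplicities in SSISIH: H×1, I×2, S×3.
Dividing 6! = 720 by 3!·2! = 12 for the repeated letters gives 60.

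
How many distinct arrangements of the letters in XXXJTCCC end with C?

420

Fix C in the last position and arrange the remaining 7 letters.
Those 7 letters have C appearing twice and X appearing 3 times, giving (7)!/(3!·2!) = 420.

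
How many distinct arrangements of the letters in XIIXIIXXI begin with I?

70

With the first slot taken by I, it remains to arrange the other 8 letters (XIXIIXXI).
Those 8 letters have I appearing 4 times and X appearing 4 times, giving (8)!/(4!·4!) = 70.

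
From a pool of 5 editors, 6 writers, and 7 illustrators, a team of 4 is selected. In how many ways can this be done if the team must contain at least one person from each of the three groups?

Unrestricted: C(18,4) = 3060 ways to pick any 4 of the 18.
Selections missing a whole group: no editors → C(13,4) = 715; no writers → C(12,4) = 495; no illustrators → C(11,4) = 330.
Add back selections omitting two groups (i.e. drawn from a single group): C(5,4) + C(6,4) + C(7,4) = 55.
By inclusion–exclusion: 3060 − 1540 + 55 = 1575.

1575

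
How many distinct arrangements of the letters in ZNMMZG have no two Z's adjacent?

There are 6!/(2!·2!) = 180 arrangements of ZNMMZG in total.
Arrangements with the Z's together: treat ZZ as one letter, giving (5)!/(2!) = 60.
Subtracting, 180 − 60 = 120 arrangements keep the Z's apart.

120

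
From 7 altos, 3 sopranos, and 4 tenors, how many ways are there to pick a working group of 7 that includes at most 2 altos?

Split by how many altos are chosen (0 through 2).
Sum: C(7,0)·C(7,7) + C(7,1)·C(7,6) + C(7,2)·C(7,5) = 1 + 49 + 441 = 491.

491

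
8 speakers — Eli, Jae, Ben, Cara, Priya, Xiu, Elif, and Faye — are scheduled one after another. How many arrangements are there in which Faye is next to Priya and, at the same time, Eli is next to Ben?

2880

Treat {Faye,Priya} as one block (2 orders) and {Eli,Ben} as another (2 orders).
That leaves 6 units to arrange: 2 × 2 × 6! = 4 × 720 = 2880.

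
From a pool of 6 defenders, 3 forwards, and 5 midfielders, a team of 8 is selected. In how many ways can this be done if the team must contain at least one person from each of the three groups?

2828

With no constraint there are C(14,8) = 3003 possible selections.
Subtract selections that omit an entire group: no defenders → C(8,8) = 1; no forwards → C(11,8) = 165; no midfielders → C(9,8) = 9.
Add back selections omitting two groups (i.e. drawn from a single group): C(6,8) + C(3,8) + C(5,8) = 0.
By inclusion–exclusion: 3003 − 175 + 0 = 2828.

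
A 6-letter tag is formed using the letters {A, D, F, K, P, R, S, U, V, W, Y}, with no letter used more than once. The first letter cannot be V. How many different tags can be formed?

302400

The first letter has 11−1 = 10 choices (anything except V).
The remaining 5 letters are filled from the other 10 symbols without repetition: 10 × 9 × 8 × 7 × 6 = 30240.
Total: 10 × 30240 = 302400.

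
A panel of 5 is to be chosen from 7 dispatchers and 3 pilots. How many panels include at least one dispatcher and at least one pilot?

Total 5-person selections from all 10: C(10,5) = 252.
Subtract selections that omit an entire group: no dispatchers → C(3,5) = 0; no pilots → C(7,5) = 21.
Both groups omitted at once is impossible, so 252 − 21 = 231.

231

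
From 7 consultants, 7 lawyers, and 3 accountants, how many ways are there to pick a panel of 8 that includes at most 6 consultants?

24300

Split by how many consultants are chosen (0 through 6).
Sum: C(7,0)·C(10,8) + C(7,1)·C(10,7) + C(7,2)·C(10,6) + C(7,3)·C(10,5) + C(7,4)·C(10,4) + C(7,5)·C(10,3) + C(7,6)·C(10,2) = 45 + 840 + 4410 + 8820 + 7350 + 2520 + 315 = 24300.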